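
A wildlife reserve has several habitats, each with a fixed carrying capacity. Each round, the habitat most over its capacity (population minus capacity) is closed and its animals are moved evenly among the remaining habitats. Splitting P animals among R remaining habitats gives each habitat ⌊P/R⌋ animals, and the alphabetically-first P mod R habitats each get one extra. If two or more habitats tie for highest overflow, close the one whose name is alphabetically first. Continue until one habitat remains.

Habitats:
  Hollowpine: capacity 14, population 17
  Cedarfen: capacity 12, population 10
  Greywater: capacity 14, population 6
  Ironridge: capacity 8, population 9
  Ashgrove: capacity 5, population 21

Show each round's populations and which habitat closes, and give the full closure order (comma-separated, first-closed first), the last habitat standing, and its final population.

Round 1: Ashgrove=21 Cedarfen=10 Greywater=6 Hollowpine=17 Ironridge=9 → close Ashgrove (overflow 16)
  21÷4 = 5 each, +1 to first 1
Round 2: Cedarfen=16 Greywater=11 Hollowpine=22 Ironridge=14 → close Hollowpine (overflow 8)
  22÷3 = 7 each, +1 to first 1
Round 3: Cedarfen=24 Greywater=18 Ironridge=21 → close Ironridge (overflow 13)
  21÷2 = 10 each, +1 to first 1
Round 4: Cedarfen=35 Greywater=28 → close Cedarfen (overflow 23)
  35÷1 = 35 each, +1 to first 0

Closure order: Ashgrove, Hollowpine, Ironridge, Cedarfen
Last habitat: Greywater with 63 animals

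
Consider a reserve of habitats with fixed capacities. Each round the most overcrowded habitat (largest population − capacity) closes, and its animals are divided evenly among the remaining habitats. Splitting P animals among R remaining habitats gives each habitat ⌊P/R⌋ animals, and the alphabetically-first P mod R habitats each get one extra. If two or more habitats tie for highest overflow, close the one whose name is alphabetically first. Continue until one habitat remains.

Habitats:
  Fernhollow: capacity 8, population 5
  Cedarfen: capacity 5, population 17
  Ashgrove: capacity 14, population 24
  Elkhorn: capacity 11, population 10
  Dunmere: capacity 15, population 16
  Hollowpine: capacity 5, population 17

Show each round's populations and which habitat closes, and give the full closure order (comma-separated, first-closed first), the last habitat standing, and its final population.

Closure order: Cedarfen, Hollowpine, Ashgrove, Dunmere, Elkhorn
Last habitat: Fernhollow with 89 animals

Round 1: Ashgrove=24 Cedarfen=17 Dunmere=16 Elkhorn=10 Fernhollow=5 Hollowpine=17 → close Cedarfen (overflow 12)
  17÷5 = 3 each, +1 to first 2
Round 2: Ashgrove=28 Dunmere=20 Elkhorn=13 Fernhollow=8 Hollowpine=20 → close Hollowpine (overflow 15)
  20÷4 = 5 each, +1 to first 0
Round 3: Ashgrove=33 Dunmere=25 Elkhorn=18 Fernhollow=13 → close Ashgrove (overflow 19)
  33÷3 = 11 each, +1 to first 0
Round 4: Dunmere=36 Elkhorn=29 Fernhollow=24 → close Dunmere (overflow 21)
  36÷2 = 18 each, +1 to first 0
Round 5: Elkhorn=47 Fernhollow=42 → close Elkhorn (overflow 36)
  47÷1 = 47 each, +1 to first 0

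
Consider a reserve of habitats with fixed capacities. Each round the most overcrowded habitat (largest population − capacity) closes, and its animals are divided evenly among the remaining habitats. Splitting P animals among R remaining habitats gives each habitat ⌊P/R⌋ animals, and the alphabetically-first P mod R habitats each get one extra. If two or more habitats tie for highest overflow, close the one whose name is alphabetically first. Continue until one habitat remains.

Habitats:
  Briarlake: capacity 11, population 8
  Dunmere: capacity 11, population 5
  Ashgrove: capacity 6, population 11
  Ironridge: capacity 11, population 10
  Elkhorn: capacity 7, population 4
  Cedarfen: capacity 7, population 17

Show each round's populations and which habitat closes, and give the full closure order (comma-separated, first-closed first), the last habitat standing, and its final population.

Closure order: Cedarfen, Ashgrove, Briarlake, Ironridge, Elkhorn
Last habitat: Dunmere with 55 animals

Round 1: Ashgrove=11 Briarlake=8 Cedarfen=17 Dunmere=5 Elkhorn=4 Ironridge=10 → close Cedarfen (overflow 10)
  17÷5 = 3 each, +1 to first 2
Round 2: Ashgrove=15 Briarlake=12 Dunmere=8 Elkhorn=7 Ironridge=13 → close Ashgrove (overflow 9)
  15÷4 = 3 each, +1 to first 3
Round 3: Briarlake=16 Dunmere=12 Elkhorn=11 Ironridge=16 → close Briarlake (overflow 5)
  16÷3 = 5 each, +1 to first 1
Round 4: Dunmere=18 Elkhorn=16 Ironridge=21 → close Ironridge (overflow 10)
  21÷2 = 10 each, +1 to first 1
Round 5: Dunmere=29 Elkhorn=26 → close Elkhorn (overflow 19)
  26÷1 = 26 each, +1 to first 0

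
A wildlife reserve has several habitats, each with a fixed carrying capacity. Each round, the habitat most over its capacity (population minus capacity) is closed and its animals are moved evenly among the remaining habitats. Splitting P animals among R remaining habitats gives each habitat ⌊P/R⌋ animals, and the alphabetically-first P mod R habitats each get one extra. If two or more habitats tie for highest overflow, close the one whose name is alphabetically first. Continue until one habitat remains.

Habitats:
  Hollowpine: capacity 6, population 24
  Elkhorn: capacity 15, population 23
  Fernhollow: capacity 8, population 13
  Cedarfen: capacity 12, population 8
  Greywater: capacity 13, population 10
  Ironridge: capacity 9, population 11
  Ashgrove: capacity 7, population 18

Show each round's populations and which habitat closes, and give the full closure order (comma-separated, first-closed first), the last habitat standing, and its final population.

Round 1: Ashgrove=18 Cedarfen=8 Elkhorn=23 Fernhollow=13 Greywater=10 Hollowpine=24 Ironridge=11 → close Hollowpine (overflow 18)
  24÷6 = 4 each, +1 to first 0
Round 2: Ashgrove=22 Cedarfen=12 Elkhorn=27 Fernhollow=17 Greywater=14 Ironridge=15 → close Ashgrove (overflow 15)
  22÷5 = 4 each, +1 to first 2
Round 3: Cedarfen=17 Elkhorn=32 Fernhollow=21 Greywater=18 Ironridge=19 → close Elkhorn (overflow 17)
  32÷4 = 8 each, +1 to first 0
Round 4: Cedarfen=25 Fernhollow=29 Greywater=26 Ironridge=27 → close Fernhollow (overflow 21)
  29÷3 = 9 each, +1 to first 2
Round 5: Cedarfen=35 Greywater=36 Ironridge=36 → close Ironridge (overflow 27)
  36÷2 = 18 each, +1 to first 0
Round 6: Cedarfen=53 Greywater=54 → close Cedarfen (overflow 41)
  53÷1 = 53 each, +1 to first 0

Closure order: Hollowpine, Ashgrove, Elkhorn, Fernhollow, Ironridge, Cedarfen
Last habitat: Greywater with 107 animals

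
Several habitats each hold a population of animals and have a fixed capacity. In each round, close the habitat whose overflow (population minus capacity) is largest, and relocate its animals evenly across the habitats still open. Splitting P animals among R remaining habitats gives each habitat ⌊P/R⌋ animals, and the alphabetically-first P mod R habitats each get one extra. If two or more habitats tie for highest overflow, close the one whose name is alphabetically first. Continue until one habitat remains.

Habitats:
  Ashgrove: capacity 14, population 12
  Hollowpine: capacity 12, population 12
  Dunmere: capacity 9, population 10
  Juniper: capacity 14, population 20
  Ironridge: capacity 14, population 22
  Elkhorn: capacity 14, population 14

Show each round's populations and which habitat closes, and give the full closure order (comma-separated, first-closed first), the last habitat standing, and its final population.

Round 1: Ashgrove=12 Dunmere=10 Elkhorn=14 Hollowpine=12 Ironridge=22 Juniper=20 → close Ironridge (overflow 8)
  22÷5 = 4 each, +1 to first 2
Round 2: Ashgrove=17 Dunmere=15 Elkhorn=18 Hollowpine=16 Juniper=24 → close Juniper (overflow 10)
  24÷4 = 6 each, +1 to first 0
Round 3: Ashgrove=23 Dunmere=21 Elkhorn=24 Hollowpine=22 → close Dunmere (overflow 12)
  21÷3 = 7 each, +1 to first 0
Round 4: Ashgrove=30 Elkhorn=31 Hollowpine=29 → close Elkhorn (overflow 17)
  31÷2 = 15 each, +1 to first 1
Round 5: Ashgrove=46 Hollowpine=44 → close Ashgrove (overflow 32)
  46÷1 = 46 each, +1 to first 0

Closure order: Ironridge, Juniper, Dunmere, Elkhorn, Ashgrove
Last habitat: Hollowpine with 90 animals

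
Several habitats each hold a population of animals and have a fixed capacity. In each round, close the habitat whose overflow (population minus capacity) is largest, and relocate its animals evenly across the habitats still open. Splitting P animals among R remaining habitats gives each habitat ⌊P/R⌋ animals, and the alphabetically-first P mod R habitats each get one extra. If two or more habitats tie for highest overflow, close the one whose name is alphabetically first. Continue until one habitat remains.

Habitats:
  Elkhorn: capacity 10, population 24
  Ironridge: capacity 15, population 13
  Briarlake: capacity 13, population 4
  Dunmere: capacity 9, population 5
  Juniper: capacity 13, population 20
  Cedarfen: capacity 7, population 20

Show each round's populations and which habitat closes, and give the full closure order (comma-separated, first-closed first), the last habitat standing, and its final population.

Closure order: Elkhorn, Cedarfen, Juniper, Ironridge, Dunmere
Last habitat: Briarlake with 86 animals

Round 1: Briarlake=4 Cedarfen=20 Dunmere=5 Elkhorn=24 Ironridge=13 Juniper=20 → close Elkhorn (overflow 14)
  24÷5 = 4 each, +1 to first 4
Round 2: Briarlake=9 Cedarfen=25 Dunmere=10 Ironridge=18 Juniper=24 → close Cedarfen (overflow 18)
  25÷4 = 6 each, +1 to first 1
Round 3: Briarlake=16 Dunmere=16 Ironridge=24 Juniper=30 → close Juniper (overflow 17)
  30÷3 = 10 each, +1 to first 0
Round 4: Briarlake=26 Dunmere=26 Ironridge=34 → close Ironridge (overflow 19)
  34÷2 = 17 each, +1 to first 0
Round 5: Briarlake=43 Dunmere=43 → close Dunmere (overflow 34)
  43÷1 = 43 each, +1 to first 0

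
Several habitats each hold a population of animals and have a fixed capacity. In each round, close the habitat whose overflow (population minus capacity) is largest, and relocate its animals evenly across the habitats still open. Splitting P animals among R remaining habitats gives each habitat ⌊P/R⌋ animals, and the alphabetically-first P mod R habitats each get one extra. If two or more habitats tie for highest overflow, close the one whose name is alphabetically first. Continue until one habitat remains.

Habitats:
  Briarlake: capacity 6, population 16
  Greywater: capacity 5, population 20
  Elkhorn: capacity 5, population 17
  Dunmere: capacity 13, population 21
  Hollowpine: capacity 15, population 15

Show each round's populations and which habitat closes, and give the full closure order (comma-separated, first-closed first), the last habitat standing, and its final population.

Round 1: Briarlake=16 Dunmere=21 Elkhorn=17 Greywater=20 Hollowpine=15 → close Greywater (overflow 15)
  20÷4 = 5 each, +1 to first 0
Round 2: Briarlake=21 Dunmere=26 Elkhorn=22 Hollowpine=20 → close Elkhorn (overflow 17)
  22÷3 = 7 each, +1 to first 1
Round 3: Briarlake=29 Dunmere=33 Hollowpine=27 → close Briarlake (overflow 23)
  29÷2 = 14 each, +1 to first 1
Round 4: Dunmere=48 Hollowpine=41 → close Dunmere (overflow 35)
  48÷1 = 48 each, +1 to first 0

Closure order: Greywater, Elkhorn, Briarlake, Dunmere
Last habitat: Hollowpine with 89 animals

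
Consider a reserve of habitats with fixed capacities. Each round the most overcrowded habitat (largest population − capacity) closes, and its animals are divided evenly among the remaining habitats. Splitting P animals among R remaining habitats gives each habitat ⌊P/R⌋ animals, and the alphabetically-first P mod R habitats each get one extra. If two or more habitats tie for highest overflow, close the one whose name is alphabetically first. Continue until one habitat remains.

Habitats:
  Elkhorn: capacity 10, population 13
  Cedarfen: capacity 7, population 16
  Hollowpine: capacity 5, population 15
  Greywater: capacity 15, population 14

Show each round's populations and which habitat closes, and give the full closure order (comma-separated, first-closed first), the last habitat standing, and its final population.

Round 1: Cedarfen=16 Elkhorn=13 Greywater=14 Hollowpine=15 → close Hollowpine (overflow 10)
  15÷3 = 5 each, +1 to first 0
Round 2: Cedarfen=21 Elkhorn=18 Greywater=19 → close Cedarfen (overflow 14)
  21÷2 = 10 each, +1 to first 1
Round 3: Elkhorn=29 Greywater=29 → close Elkhorn (overflow 19)
  29÷1 = 29 each, +1 to first 0

Closure order: Hollowpine, Cedarfen, Elkhorn
Last habitat: Greywater with 58 animals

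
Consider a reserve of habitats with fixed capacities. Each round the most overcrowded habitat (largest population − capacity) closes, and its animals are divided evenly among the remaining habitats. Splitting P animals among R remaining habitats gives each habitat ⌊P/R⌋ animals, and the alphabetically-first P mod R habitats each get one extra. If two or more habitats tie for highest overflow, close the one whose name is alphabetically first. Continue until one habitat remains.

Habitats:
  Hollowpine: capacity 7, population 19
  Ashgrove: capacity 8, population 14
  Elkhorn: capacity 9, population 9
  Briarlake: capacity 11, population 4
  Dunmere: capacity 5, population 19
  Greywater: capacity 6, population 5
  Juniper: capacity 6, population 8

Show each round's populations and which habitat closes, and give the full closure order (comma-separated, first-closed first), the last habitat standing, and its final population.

Round 1: Ashgrove=14 Briarlake=4 Dunmere=19 Elkhorn=9 Greywater=5 Hollowpine=19 Juniper=8 → close Dunmere (overflow 14)
  19÷6 = 3 each, +1 to first 1
Round 2: Ashgrove=18 Briarlake=7 Elkhorn=12 Greywater=8 Hollowpine=22 Juniper=11 → close Hollowpine (overflow 15)
  22÷5 = 4 each, +1 to first 2
Round 3: Ashgrove=23 Briarlake=12 Elkhorn=16 Greywater=12 Juniper=15 → close Ashgrove (overflow 15)
  23÷4 = 5 each, +1 to first 3
Round 4: Briarlake=18 Elkhorn=22 Greywater=18 Juniper=20 → close Juniper (overflow 14)
  20÷3 = 6 each, +1 to first 2
Round 5: Briarlake=25 Elkhorn=29 Greywater=24 → close Elkhorn (overflow 20)
  29÷2 = 14 each, +1 to first 1
Round 6: Briarlake=40 Greywater=38 → close Greywater (overflow 32)
  38÷1 = 38 each, +1 to first 0

Closure order: Dunmere, Hollowpine, Ashgrove, Juniper, Elkhorn, Greywater
Last habitat: Briarlake with 78 animals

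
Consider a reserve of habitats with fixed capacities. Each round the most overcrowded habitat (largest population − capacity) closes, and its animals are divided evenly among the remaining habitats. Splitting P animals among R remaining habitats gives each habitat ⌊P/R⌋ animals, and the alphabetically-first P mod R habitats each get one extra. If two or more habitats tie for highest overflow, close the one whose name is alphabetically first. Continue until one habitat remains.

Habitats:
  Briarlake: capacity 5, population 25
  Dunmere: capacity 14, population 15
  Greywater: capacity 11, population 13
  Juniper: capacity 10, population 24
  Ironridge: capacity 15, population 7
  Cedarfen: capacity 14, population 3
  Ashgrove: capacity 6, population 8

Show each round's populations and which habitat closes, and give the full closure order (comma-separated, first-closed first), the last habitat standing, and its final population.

Round 1: Ashgrove=8 Briarlake=25 Cedarfen=3 Dunmere=15 Greywater=13 Ironridge=7 Juniper=24 → close Briarlake (overflow 20)
  25÷6 = 4 each, +1 to first 1
Round 2: Ashgrove=13 Cedarfen=7 Dunmere=19 Greywater=17 Ironridge=11 Juniper=28 → close Juniper (overflow 18)
  28÷5 = 5 each, +1 to first 3
Round 3: Ashgrove=19 Cedarfen=13 Dunmere=25 Greywater=22 Ironridge=16 → close Ashgrove (overflow 13)
  19÷4 = 4 each, +1 to first 3
Round 4: Cedarfen=18 Dunmere=30 Greywater=27 Ironridge=20 → close Dunmere (overflow 16)
  30÷3 = 10 each, +1 to first 0
Round 5: Cedarfen=28 Greywater=37 Ironridge=30 → close Greywater (overflow 26)
  37÷2 = 18 each, +1 to first 1
Round 6: Cedarfen=47 Ironridge=48 → close Cedarfen (overflow 33)
  47÷1 = 47 each, +1 to first 0

Closure order: Briarlake, Juniper, Ashgrove, Dunmere, Greywater, Cedarfen
Last habitat: Ironridge with 95 animals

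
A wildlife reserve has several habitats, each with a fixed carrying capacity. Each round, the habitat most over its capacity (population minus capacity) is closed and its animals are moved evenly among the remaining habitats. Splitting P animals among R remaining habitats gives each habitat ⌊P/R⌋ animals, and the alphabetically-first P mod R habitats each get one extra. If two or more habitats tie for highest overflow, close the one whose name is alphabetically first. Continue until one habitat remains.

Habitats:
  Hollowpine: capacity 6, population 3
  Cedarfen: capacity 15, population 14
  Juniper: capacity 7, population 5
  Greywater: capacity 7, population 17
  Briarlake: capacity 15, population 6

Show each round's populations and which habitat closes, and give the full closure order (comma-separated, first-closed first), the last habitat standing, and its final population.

Closure order: Greywater, Cedarfen, Juniper, Hollowpine
Last habitat: Briarlake with 45 animals

Round 1: Briarlake=6 Cedarfen=14 Greywater=17 Hollowpine=3 Juniper=5 → close Greywater (overflow 10)
  17÷4 = 4 each, +1 to first 1
Round 2: Briarlake=11 Cedarfen=18 Hollowpine=7 Juniper=9 → close Cedarfen (overflow 3)
  18÷3 = 6 each, +1 to first 0
Round 3: Briarlake=17 Hollowpine=13 Juniper=15 → close Juniper (overflow 8)
  15÷2 = 7 each, +1 to first 1
Round 4: Briarlake=25 Hollowpine=20 → close Hollowpine (overflow 14)
  20÷1 = 20 each, +1 to first 0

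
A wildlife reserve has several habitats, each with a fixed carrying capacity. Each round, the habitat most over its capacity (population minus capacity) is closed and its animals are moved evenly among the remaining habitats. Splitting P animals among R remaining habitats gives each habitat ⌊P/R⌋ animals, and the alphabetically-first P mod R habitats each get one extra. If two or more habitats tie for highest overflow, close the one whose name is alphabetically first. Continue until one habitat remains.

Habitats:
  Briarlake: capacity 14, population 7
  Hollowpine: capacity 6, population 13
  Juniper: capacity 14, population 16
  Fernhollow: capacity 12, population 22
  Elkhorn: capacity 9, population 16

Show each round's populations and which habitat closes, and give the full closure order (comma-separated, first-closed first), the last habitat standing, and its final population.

Round 1: Briarlake=7 Elkhorn=16 Fernhollow=22 Hollowpine=13 Juniper=16 → close Fernhollow (overflow 10)
  22÷4 = 5 each, +1 to first 2
Round 2: Briarlake=13 Elkhorn=22 Hollowpine=18 Juniper=21 → close Elkhorn (overflow 13)
  22÷3 = 7 each, +1 to first 1
Round 3: Briarlake=21 Hollowpine=25 Juniper=28 → close Hollowpine (overflow 19)
  25÷2 = 12 each, +1 to first 1
Round 4: Briarlake=34 Juniper=40 → close Juniper (overflow 26)
  40÷1 = 40 each, +1 to first 0

Closure order: Fernhollow, Elkhorn, Hollowpine, Juniper
Last habitat: Briarlake with 74 animals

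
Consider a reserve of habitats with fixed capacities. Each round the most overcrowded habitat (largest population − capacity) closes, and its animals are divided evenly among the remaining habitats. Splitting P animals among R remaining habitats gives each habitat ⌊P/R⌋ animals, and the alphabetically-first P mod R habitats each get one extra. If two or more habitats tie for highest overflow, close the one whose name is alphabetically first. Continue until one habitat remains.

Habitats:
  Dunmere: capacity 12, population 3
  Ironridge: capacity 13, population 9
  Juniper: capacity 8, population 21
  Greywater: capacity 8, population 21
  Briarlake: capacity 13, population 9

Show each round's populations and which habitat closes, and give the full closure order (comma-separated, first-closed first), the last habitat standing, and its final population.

Round 1: Briarlake=9 Dunmere=3 Greywater=21 Ironridge=9 Juniper=21 → close Greywater (overflow 13)
  21÷4 = 5 each, +1 to first 1
Round 2: Briarlake=15 Dunmere=8 Ironridge=14 Juniper=26 → close Juniper (overflow 18)
  26÷3 = 8 each, +1 to first 2
Round 3: Briarlake=24 Dunmere=17 Ironridge=22 → close Briarlake (overflow 11)
  24÷2 = 12 each, +1 to first 0
Round 4: Dunmere=29 Ironridge=34 → close Ironridge (overflow 21)
  34÷1 = 34 each, +1 to first 0

Closure order: Greywater, Juniper, Briarlake, Ironridge
Last habitat: Dunmere with 63 animals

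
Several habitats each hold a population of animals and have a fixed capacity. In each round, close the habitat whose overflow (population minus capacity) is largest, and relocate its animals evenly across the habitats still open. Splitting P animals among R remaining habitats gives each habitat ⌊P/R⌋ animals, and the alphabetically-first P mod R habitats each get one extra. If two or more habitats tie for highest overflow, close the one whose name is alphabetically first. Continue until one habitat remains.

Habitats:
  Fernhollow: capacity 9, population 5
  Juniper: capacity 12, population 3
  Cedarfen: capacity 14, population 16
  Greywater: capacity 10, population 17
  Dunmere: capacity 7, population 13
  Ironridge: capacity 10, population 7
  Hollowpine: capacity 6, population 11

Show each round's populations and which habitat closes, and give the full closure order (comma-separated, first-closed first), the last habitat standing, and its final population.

Closure order: Greywater, Dunmere, Hollowpine, Cedarfen, Fernhollow, Ironridge
Last habitat: Juniper with 72 animals

Round 1: Cedarfen=16 Dunmere=13 Fernhollow=5 Greywater=17 Hollowpine=11 Ironridge=7 Juniper=3 → close Greywater (overflow 7)
  17÷6 = 2 each, +1 to first 5
Round 2: Cedarfen=19 Dunmere=16 Fernhollow=8 Hollowpine=14 Ironridge=10 Juniper=5 → close Dunmere (overflow 9)
  16÷5 = 3 each, +1 to first 1
Round 3: Cedarfen=23 Fernhollow=11 Hollowpine=17 Ironridge=13 Juniper=8 → close Hollowpine (overflow 11)
  17÷4 = 4 each, +1 to first 1
Round 4: Cedarfen=28 Fernhollow=15 Ironridge=17 Juniper=12 → close Cedarfen (overflow 14)
  28÷3 = 9 each, +1 to first 1
Round 5: Fernhollow=25 Ironridge=26 Juniper=21 → close Fernhollow (overflow 16)
  25÷2 = 12 each, +1 to first 1
Round 6: Ironridge=39 Juniper=33 → close Ironridge (overflow 29)
  39÷1 = 39 each, +1 to first 0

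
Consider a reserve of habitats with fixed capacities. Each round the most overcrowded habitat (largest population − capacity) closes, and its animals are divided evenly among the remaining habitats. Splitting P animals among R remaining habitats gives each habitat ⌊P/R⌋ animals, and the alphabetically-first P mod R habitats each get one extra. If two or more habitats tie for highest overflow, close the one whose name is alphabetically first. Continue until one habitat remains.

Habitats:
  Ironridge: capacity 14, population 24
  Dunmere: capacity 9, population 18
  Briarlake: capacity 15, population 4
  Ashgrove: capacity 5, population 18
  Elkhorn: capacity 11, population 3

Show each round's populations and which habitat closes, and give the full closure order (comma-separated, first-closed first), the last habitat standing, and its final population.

Closure order: Ashgrove, Dunmere, Ironridge, Elkhorn
Last habitat: Briarlake with 67 animals

Round 1: Ashgrove=18 Briarlake=4 Dunmere=18 Elkhorn=3 Ironridge=24 → close Ashgrove (overflow 13)
  18÷4 = 4 each, +1 to first 2
Round 2: Briarlake=9 Dunmere=23 Elkhorn=7 Ironridge=28 → close Dunmere (overflow 14)
  23÷3 = 7 each, +1 to first 2
Round 3: Briarlake=17 Elkhorn=15 Ironridge=35 → close Ironridge (overflow 21)
  35÷2 = 17 each, +1 to first 1
Round 4: Briarlake=35 Elkhorn=32 → close Elkhorn (overflow 21)
  32÷1 = 32 each, +1 to first 0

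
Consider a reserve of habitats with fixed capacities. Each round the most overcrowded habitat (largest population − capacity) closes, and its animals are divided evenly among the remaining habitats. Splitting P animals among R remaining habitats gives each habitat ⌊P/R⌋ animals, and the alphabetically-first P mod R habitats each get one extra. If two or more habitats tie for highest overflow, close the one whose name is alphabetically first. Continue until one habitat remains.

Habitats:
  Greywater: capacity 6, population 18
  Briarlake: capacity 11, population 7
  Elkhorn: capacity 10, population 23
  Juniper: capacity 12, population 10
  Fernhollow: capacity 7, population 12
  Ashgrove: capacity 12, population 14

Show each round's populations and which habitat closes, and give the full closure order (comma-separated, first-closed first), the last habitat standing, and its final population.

Round 1: Ashgrove=14 Briarlake=7 Elkhorn=23 Fernhollow=12 Greywater=18 Juniper=10 → close Elkhorn (overflow 13)
  23÷5 = 4 each, +1 to first 3
Round 2: Ashgrove=19 Briarlake=12 Fernhollow=17 Greywater=22 Juniper=14 → close Greywater (overflow 16)
  22÷4 = 5 each, +1 to first 2
Round 3: Ashgrove=25 Briarlake=18 Fernhollow=22 Juniper=19 → close Fernhollow (overflow 15)
  22÷3 = 7 each, +1 to first 1
Round 4: Ashgrove=33 Briarlake=25 Juniper=26 → close Ashgrove (overflow 21)
  33÷2 = 16 each, +1 to first 1
Round 5: Briarlake=42 Juniper=42 → close Briarlake (overflow 31)
  42÷1 = 42 each, +1 to first 0

Closure order: Elkhorn, Greywater, Fernhollow, Ashgrove, Briarlake
Last habitat: Juniper with 84 animals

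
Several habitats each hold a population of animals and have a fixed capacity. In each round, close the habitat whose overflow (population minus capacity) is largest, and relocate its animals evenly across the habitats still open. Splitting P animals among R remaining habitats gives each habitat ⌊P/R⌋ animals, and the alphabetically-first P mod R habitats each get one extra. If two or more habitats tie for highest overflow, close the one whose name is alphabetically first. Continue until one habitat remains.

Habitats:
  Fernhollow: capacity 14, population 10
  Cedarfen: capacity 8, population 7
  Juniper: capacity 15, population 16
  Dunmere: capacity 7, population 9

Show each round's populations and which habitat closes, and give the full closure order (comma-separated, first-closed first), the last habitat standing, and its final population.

Round 1: Cedarfen=7 Dunmere=9 Fernhollow=10 Juniper=16 → close Dunmere (overflow 2)
  9÷3 = 3 each, +1 to first 0
Round 2: Cedarfen=10 Fernhollow=13 Juniper=19 → close Juniper (overflow 4)
  19÷2 = 9 each, +1 to first 1
Round 3: Cedarfen=20 Fernhollow=22 → close Cedarfen (overflow 12)
  20÷1 = 20 each, +1 to first 0

Closure order: Dunmere, Juniper, Cedarfen
Last habitat: Fernhollow with 42 animals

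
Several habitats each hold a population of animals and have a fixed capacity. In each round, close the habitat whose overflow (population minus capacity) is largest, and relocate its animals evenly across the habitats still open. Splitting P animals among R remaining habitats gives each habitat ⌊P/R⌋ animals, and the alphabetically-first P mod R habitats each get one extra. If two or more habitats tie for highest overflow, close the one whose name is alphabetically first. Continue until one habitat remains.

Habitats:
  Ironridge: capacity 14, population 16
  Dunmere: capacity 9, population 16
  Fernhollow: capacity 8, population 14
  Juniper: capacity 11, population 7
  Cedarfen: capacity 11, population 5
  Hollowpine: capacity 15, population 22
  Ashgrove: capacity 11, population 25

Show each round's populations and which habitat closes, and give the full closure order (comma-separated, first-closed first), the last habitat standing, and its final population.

Closure order: Ashgrove, Dunmere, Hollowpine, Fernhollow, Ironridge, Cedarfen
Last habitat: Juniper with 105 animals

Round 1: Ashgrove=25 Cedarfen=5 Dunmere=16 Fernhollow=14 Hollowpine=22 Ironridge=16 Juniper=7 → close Ashgrove (overflow 14)
  25÷6 = 4 each, +1 to first 1
Round 2: Cedarfen=10 Dunmere=20 Fernhollow=18 Hollowpine=26 Ironridge=20 Juniper=11 → close Dunmere (overflow 11)
  20÷5 = 4 each, +1 to first 0
Round 3: Cedarfen=14 Fernhollow=22 Hollowpine=30 Ironridge=24 Juniper=15 → close Hollowpine (overflow 15)
  30÷4 = 7 each, +1 to first 2
Round 4: Cedarfen=22 Fernhollow=30 Ironridge=31 Juniper=22 → close Fernhollow (overflow 22)
  30÷3 = 10 each, +1 to first 0
Round 5: Cedarfen=32 Ironridge=41 Juniper=32 → close Ironridge (overflow 27)
  41÷2 = 20 each, +1 to first 1
Round 6: Cedarfen=53 Juniper=52 → close Cedarfen (overflow 42)
  53÷1 = 53 each, +1 to first 0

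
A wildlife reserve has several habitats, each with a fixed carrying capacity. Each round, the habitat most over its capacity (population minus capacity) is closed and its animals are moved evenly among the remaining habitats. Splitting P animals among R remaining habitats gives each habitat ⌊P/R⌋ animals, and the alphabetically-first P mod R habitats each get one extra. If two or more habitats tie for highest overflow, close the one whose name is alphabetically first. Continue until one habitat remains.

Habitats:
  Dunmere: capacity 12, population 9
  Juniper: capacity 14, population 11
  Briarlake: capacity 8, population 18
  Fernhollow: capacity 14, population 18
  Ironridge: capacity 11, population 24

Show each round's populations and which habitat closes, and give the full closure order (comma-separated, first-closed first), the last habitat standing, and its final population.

Closure order: Ironridge, Briarlake, Fernhollow, Dunmere
Last habitat: Juniper with 80 animals

Round 1: Briarlake=18 Dunmere=9 Fernhollow=18 Ironridge=24 Juniper=11 → close Ironridge (overflow 13)
  24÷4 = 6 each, +1 to first 0
Round 2: Briarlake=24 Dunmere=15 Fernhollow=24 Juniper=17 → close Briarlake (overflow 16)
  24÷3 = 8 each, +1 to first 0
Round 3: Dunmere=23 Fernhollow=32 Juniper=25 → close Fernhollow (overflow 18)
  32÷2 = 16 each, +1 to first 0
Round 4: Dunmere=39 Juniper=41 → close Dunmere (overflow 27)
  39÷1 = 39 each, +1 to first 0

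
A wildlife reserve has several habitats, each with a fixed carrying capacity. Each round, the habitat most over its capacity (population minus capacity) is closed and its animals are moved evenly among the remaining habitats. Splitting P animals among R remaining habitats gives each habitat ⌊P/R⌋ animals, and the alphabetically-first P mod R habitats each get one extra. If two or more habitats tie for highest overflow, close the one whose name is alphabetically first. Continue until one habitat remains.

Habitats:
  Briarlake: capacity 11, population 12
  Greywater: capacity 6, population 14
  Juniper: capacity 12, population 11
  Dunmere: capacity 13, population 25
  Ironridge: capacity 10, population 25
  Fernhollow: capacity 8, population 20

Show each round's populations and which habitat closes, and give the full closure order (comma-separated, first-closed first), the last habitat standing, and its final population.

Round 1: Briarlake=12 Dunmere=25 Fernhollow=20 Greywater=14 Ironridge=25 Juniper=11 → close Ironridge (overflow 15)
  25÷5 = 5 each, +1 to first 0
Round 2: Briarlake=17 Dunmere=30 Fernhollow=25 Greywater=19 Juniper=16 → close Dunmere (overflow 17)
  30÷4 = 7 each, +1 to first 2
Round 3: Briarlake=25 Fernhollow=33 Greywater=26 Juniper=23 → close Fernhollow (overflow 25)
  33÷3 = 11 each, +1 to first 0
Round 4: Briarlake=36 Greywater=37 Juniper=34 → close Greywater (overflow 31)
  37÷2 = 18 each, +1 to first 1
Round 5: Briarlake=55 Juniper=52 → close Briarlake (overflow 44)
  55÷1 = 55 each, +1 to first 0

Closure order: Ironridge, Dunmere, Fernhollow, Greywater, Briarlake
Last habitat: Juniper with 107 animals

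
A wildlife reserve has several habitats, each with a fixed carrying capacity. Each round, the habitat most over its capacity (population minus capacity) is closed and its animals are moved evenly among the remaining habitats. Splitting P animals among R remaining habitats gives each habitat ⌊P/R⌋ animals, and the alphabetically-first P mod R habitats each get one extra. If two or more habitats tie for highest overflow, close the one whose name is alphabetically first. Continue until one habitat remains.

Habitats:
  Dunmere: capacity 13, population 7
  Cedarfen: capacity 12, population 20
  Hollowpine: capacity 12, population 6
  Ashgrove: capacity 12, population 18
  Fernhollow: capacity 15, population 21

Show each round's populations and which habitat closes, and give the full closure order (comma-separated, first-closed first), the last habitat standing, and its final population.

Closure order: Cedarfen, Ashgrove, Fernhollow, Dunmere
Last habitat: Hollowpine with 72 animals

Round 1: Ashgrove=18 Cedarfen=20 Dunmere=7 Fernhollow=21 Hollowpine=6 → close Cedarfen (overflow 8)
  20÷4 = 5 each, +1 to first 0
Round 2: Ashgrove=23 Dunmere=12 Fernhollow=26 Hollowpine=11 → close Ashgrove (overflow 11)
  23÷3 = 7 each, +1 to first 2
Round 3: Dunmere=20 Fernhollow=34 Hollowpine=18 → close Fernhollow (overflow 19)
  34÷2 = 17 each, +1 to first 0
Round 4: Dunmere=37 Hollowpine=35 → close Dunmere (overflow 24)
  37÷1 = 37 each, +1 to first 0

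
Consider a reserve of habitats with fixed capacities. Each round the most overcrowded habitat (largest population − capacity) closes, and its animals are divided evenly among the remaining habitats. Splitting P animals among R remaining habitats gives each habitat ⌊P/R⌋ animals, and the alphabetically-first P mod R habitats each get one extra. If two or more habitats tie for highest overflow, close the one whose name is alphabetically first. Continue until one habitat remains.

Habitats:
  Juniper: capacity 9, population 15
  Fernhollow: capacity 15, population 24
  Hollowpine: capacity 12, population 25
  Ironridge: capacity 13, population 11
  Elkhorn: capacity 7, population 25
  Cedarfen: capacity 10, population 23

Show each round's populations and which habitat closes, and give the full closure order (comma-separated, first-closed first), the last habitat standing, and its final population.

Closure order: Elkhorn, Cedarfen, Hollowpine, Fernhollow, Juniper
Last habitat: Ironridge with 123 animals

Round 1: Cedarfen=23 Elkhorn=25 Fernhollow=24 Hollowpine=25 Ironridge=11 Juniper=15 → close Elkhorn (overflow 18)
  25÷5 = 5 each, +1 to first 0
Round 2: Cedarfen=28 Fernhollow=29 Hollowpine=30 Ironridge=16 Juniper=20 → close Cedarfen (overflow 18)
  28÷4 = 7 each, +1 to first 0
Round 3: Fernhollow=36 Hollowpine=37 Ironridge=23 Juniper=27 → close Hollowpine (overflow 25)
  37÷3 = 12 each, +1 to first 1
Round 4: Fernhollow=49 Ironridge=35 Juniper=39 → close Fernhollow (overflow 34)
  49÷2 = 24 each, +1 to first 1
Round 5: Ironridge=60 Juniper=63 → close Juniper (overflow 54)
  63÷1 = 63 each, +1 to first 0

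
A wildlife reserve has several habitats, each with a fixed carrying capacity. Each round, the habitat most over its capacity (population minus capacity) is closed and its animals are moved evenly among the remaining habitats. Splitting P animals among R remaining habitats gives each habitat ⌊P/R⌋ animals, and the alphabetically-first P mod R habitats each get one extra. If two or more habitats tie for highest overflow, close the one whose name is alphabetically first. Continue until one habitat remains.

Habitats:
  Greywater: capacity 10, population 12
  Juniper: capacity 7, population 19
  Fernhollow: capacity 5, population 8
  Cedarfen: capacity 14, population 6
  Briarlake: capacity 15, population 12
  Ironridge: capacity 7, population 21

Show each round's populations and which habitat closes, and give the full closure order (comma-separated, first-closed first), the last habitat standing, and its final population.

Round 1: Briarlake=12 Cedarfen=6 Fernhollow=8 Greywater=12 Ironridge=21 Juniper=19 → close Ironridge (overflow 14)
  21÷5 = 4 each, +1 to first 1
Round 2: Briarlake=17 Cedarfen=10 Fernhollow=12 Greywater=16 Juniper=23 → close Juniper (overflow 16)
  23÷4 = 5 each, +1 to first 3
Round 3: Briarlake=23 Cedarfen=16 Fernhollow=18 Greywater=21 → close Fernhollow (overflow 13)
  18÷3 = 6 each, +1 to first 0
Round 4: Briarlake=29 Cedarfen=22 Greywater=27 → close Greywater (overflow 17)
  27÷2 = 13 each, +1 to first 1
Round 5: Briarlake=43 Cedarfen=35 → close Briarlake (overflow 28)
  43÷1 = 43 each, +1 to first 0

Closure order: Ironridge, Juniper, Fernhollow, Greywater, Briarlake
Last habitat: Cedarfen with 78 animals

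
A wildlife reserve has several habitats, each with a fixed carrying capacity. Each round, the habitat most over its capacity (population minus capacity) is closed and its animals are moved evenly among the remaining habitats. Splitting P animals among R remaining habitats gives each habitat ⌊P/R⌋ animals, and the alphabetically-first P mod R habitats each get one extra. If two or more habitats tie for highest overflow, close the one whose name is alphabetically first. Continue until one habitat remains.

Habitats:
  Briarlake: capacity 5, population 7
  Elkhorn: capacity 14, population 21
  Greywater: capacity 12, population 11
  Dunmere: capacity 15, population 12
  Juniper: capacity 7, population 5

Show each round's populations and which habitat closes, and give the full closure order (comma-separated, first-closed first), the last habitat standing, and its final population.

Round 1: Briarlake=7 Dunmere=12 Elkhorn=21 Greywater=11 Juniper=5 → close Elkhorn (overflow 7)
  21÷4 = 5 each, +1 to first 1
Round 2: Briarlake=13 Dunmere=17 Greywater=16 Juniper=10 → close Briarlake (overflow 8)
  13÷3 = 4 each, +1 to first 1
Round 3: Dunmere=22 Greywater=20 Juniper=14 → close Greywater (overflow 8)
  20÷2 = 10 each, +1 to first 0
Round 4: Dunmere=32 Juniper=24 → close Dunmere (overflow 17)
  32÷1 = 32 each, +1 to first 0

Closure order: Elkhorn, Briarlake, Greywater, Dunmere
Last habitat: Juniper with 56 animals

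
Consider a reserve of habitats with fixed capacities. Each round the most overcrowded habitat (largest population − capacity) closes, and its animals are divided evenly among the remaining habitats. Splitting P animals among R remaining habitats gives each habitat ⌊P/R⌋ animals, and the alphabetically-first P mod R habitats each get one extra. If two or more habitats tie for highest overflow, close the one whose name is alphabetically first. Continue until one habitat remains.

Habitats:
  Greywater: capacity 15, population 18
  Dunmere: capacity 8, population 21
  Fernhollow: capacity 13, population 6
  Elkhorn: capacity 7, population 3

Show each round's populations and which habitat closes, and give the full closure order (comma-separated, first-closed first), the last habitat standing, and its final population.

Round 1: Dunmere=21 Elkhorn=3 Fernhollow=6 Greywater=18 → close Dunmere (overflow 13)
  21÷3 = 7 each, +1 to first 0
Round 2: Elkhorn=10 Fernhollow=13 Greywater=25 → close Greywater (overflow 10)
  25÷2 = 12 each, +1 to first 1
Round 3: Elkhorn=23 Fernhollow=25 → close Elkhorn (overflow 16)
  23÷1 = 23 each, +1 to first 0

Closure order: Dunmere, Greywater, Elkhorn
Last habitat: Fernhollow with 48 animals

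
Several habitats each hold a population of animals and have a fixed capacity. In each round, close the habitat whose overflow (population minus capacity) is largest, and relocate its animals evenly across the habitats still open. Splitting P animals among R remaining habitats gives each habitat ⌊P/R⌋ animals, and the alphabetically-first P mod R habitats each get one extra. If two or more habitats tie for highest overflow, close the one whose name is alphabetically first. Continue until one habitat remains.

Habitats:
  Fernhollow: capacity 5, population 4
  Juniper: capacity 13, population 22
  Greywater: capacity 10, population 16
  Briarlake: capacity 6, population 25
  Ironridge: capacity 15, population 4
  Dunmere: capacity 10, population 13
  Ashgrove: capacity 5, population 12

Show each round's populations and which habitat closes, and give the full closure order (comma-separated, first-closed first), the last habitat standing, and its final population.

Closure order: Briarlake, Juniper, Ashgrove, Greywater, Dunmere, Fernhollow
Last habitat: Ironridge with 96 animals

Round 1: Ashgrove=12 Briarlake=25 Dunmere=13 Fernhollow=4 Greywater=16 Ironridge=4 Juniper=22 → close Briarlake (overflow 19)
  25÷6 = 4 each, +1 to first 1
Round 2: Ashgrove=17 Dunmere=17 Fernhollow=8 Greywater=20 Ironridge=8 Juniper=26 → close Juniper (overflow 13)
  26÷5 = 5 each, +1 to first 1
Round 3: Ashgrove=23 Dunmere=22 Fernhollow=13 Greywater=25 Ironridge=13 → close Ashgrove (overflow 18)
  23÷4 = 5 each, +1 to first 3
Round 4: Dunmere=28 Fernhollow=19 Greywater=31 Ironridge=18 → close Greywater (overflow 21)
  31÷3 = 10 each, +1 to first 1
Round 5: Dunmere=39 Fernhollow=29 Ironridge=28 → close Dunmere (overflow 29)
  39÷2 = 19 each, +1 to first 1
Round 6: Fernhollow=49 Ironridge=47 → close Fernhollow (overflow 44)
  49÷1 = 49 each, +1 to first 0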